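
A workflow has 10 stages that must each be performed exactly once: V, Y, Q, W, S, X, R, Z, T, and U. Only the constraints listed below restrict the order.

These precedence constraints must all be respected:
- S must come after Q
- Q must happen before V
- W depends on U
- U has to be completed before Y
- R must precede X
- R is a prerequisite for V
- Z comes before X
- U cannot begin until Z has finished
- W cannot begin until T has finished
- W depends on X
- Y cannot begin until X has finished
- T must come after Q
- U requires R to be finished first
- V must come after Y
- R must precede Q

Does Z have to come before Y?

Yes

Chaining the stated constraints: Z → U → Y.
Hence Z necessarily comes before Y.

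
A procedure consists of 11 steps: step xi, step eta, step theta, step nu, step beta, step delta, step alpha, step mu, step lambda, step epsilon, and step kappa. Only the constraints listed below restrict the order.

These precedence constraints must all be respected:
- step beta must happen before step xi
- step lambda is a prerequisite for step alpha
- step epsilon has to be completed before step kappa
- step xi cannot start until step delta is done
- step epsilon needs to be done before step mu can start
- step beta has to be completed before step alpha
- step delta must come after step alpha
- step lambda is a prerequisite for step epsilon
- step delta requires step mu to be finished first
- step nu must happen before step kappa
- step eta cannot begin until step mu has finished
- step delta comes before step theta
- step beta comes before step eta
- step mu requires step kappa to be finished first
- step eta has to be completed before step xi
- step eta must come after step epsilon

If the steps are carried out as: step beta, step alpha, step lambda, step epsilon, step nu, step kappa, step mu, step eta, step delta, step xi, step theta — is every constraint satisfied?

In the proposed order, step alpha appears before step lambda.
That contradicts the constraint that step lambda must precede step alpha.

No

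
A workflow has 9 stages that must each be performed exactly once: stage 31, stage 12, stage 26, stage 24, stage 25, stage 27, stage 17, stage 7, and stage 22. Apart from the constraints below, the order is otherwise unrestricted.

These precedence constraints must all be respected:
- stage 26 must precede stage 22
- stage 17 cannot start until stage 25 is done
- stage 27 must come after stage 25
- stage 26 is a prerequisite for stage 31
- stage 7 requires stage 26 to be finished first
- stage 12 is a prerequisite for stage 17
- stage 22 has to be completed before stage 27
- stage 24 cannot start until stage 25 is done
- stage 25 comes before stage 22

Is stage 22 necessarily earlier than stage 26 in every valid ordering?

No

In fact the dependencies run the other way: stage 26 → stage 22.
So stage 22 does not have to come before stage 26 — it cannot.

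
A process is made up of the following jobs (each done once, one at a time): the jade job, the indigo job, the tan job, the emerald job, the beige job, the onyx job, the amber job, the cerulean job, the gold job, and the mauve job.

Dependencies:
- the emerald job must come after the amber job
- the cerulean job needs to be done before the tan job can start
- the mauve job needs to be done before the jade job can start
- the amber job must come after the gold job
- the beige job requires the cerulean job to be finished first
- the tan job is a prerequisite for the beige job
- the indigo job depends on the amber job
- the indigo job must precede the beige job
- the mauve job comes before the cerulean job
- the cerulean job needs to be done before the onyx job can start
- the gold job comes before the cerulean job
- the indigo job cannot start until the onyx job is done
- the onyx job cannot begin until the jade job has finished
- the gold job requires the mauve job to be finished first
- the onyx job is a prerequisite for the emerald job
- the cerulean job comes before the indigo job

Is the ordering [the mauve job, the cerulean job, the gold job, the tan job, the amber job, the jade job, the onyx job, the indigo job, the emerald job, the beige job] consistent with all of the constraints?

No

In the proposed order, the cerulean job appears before the gold job.
That contradicts the constraint that the gold job must precede the cerulean job.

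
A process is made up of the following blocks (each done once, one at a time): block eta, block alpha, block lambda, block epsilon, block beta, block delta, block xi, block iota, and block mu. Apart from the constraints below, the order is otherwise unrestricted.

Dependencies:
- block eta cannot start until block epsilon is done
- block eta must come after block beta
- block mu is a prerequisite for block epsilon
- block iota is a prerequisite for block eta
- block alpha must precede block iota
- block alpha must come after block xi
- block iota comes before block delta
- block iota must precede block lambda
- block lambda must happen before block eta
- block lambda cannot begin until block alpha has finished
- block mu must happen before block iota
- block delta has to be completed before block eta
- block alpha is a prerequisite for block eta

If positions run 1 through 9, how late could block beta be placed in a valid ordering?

8

Following the constraints forward from block beta, its only required successor is block eta.
So at least 1 block follows block beta, putting block beta no later than position 8. That position is achievable by scheduling everything else first.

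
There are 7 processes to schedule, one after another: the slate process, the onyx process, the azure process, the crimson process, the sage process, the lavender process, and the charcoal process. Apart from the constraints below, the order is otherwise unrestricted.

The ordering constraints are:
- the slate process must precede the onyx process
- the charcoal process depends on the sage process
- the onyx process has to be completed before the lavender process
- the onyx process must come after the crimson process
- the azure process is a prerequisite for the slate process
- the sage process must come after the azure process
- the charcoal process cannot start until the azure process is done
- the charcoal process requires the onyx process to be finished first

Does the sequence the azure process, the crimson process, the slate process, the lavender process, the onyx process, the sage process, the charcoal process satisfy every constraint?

No

The sequence places the lavender process ahead of the onyx process.
Since the onyx process is required before the lavender process, the ordering is invalid.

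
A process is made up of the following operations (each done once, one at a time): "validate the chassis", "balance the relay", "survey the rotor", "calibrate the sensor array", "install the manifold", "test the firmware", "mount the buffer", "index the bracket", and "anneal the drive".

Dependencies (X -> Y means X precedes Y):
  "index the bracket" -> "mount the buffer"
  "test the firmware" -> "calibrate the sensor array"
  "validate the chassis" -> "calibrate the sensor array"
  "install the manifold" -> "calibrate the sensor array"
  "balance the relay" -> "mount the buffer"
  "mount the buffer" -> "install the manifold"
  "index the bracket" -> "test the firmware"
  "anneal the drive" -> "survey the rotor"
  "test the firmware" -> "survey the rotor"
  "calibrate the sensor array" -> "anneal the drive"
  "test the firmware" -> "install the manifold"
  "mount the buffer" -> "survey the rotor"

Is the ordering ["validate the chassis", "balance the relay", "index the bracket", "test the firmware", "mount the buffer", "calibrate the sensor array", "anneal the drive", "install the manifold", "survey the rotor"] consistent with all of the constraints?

The sequence places "calibrate the sensor array" ahead of "install the manifold".
That contradicts the constraint that "install the manifold" must precede "calibrate the sensor array".

No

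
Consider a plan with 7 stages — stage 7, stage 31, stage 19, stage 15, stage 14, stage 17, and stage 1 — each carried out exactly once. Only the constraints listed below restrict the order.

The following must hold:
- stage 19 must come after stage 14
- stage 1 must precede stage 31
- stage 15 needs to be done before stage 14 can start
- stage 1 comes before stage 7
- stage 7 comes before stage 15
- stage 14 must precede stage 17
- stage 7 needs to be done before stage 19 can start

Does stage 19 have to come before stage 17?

Stage 19 and stage 17 are not related by any chain of constraints.
There exist valid orderings with stage 17 before stage 19, so stage 19 is not required to come first.

No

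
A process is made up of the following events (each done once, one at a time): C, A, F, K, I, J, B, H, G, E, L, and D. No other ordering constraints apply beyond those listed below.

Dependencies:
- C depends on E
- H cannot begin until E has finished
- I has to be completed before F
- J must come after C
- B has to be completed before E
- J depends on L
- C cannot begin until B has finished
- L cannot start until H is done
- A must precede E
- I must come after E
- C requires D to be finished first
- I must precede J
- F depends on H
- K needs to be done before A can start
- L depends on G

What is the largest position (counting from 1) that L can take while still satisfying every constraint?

11

The only event forced after L (directly or by a chain) is J.
With 1 mandatory successor out of 12 events total, the latest slot for L is 12−1 = 11, and it's reachable by doing all non-successors before L.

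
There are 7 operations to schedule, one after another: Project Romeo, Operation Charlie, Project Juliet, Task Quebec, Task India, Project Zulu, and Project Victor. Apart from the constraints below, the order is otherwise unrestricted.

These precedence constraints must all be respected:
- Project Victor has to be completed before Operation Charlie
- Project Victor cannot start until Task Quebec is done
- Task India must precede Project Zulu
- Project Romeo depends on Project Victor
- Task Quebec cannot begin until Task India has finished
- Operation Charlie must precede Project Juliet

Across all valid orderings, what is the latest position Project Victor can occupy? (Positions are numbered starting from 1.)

The operations that are forced after Project Victor, directly or by a chain of constraints, are Project Romeo, Operation Charlie, Project Juliet. That's 3 operations.
With 3 mandatory successors out of 7 operations total, the latest slot for Project Victor is 7−3 = 4, and it's reachable by doing all non-successors before Project Victor.

4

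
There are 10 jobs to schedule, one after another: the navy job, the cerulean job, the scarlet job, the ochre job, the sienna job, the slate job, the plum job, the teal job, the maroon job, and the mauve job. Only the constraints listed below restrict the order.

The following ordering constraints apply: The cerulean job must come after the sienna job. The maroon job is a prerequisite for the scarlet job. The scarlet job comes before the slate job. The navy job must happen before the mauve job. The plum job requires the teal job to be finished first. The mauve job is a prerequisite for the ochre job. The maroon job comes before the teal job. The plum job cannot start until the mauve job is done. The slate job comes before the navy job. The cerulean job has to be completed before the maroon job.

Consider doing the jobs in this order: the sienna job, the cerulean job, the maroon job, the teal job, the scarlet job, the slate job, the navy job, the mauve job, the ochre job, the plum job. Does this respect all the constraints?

Yes

Going through the constraints one by one, each required predecessor appears earlier in the sequence than its dependent — e.g. the teal job (position 4) is before the plum job (position 10), as required.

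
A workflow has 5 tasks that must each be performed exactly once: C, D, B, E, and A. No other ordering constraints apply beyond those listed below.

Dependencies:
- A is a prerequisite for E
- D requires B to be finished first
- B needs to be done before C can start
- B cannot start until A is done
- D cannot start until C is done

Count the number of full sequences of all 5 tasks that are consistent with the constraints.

A is the only task with nothing required before it, so every ordering starts there.
Systematically extending each partial ordering one task at a time and counting, there are 4 complete orderings.

4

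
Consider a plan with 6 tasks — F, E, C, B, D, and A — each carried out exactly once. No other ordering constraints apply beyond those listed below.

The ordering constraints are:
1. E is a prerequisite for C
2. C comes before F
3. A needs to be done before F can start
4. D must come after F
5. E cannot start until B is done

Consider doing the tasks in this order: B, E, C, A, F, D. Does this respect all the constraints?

Yes

Going through the constraints one by one, each required predecessor appears earlier in the sequence than its dependent — e.g. C (position 3) is before F (position 5), as required.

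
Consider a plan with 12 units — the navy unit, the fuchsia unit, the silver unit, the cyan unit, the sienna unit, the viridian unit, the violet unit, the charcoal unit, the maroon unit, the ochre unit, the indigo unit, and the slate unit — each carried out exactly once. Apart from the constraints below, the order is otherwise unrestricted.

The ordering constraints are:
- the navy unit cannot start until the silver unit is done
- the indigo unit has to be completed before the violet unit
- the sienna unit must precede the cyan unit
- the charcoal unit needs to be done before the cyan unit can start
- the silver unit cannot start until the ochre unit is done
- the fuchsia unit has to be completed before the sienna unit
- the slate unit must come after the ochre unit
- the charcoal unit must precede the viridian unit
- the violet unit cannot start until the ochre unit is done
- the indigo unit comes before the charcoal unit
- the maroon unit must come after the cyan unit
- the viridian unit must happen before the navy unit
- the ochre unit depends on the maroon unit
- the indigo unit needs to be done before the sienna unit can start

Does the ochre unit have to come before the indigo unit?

No

In fact the dependencies run the other way: the indigo unit → the sienna unit → the cyan unit → the maroon unit → the ochre unit.
So the ochre unit does not have to come before the indigo unit — it cannot.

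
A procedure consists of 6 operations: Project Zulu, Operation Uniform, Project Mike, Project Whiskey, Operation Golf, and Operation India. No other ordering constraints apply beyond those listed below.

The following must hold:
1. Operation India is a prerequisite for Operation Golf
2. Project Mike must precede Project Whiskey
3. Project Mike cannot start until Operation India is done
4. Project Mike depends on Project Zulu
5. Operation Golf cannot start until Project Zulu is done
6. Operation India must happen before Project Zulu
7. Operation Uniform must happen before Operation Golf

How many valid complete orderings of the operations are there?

12

2 operations have no prerequisites (Operation Uniform, Operation India), so any of them could come first.
Enumerating by repeatedly choosing an available operation (one whose prerequisites are all placed) gives 12 distinct complete orderings.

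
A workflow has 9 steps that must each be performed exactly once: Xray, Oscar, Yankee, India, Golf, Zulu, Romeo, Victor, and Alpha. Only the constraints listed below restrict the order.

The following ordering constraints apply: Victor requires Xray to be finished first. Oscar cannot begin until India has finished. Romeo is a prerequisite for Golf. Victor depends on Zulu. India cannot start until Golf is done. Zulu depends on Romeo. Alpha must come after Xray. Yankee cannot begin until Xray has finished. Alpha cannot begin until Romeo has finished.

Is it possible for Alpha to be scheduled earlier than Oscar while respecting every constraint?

Yes

The constraints leave Alpha and Oscar unordered relative to each other; nothing requires Oscar earlier.
So a valid ordering placing Alpha earlier than Oscar exists.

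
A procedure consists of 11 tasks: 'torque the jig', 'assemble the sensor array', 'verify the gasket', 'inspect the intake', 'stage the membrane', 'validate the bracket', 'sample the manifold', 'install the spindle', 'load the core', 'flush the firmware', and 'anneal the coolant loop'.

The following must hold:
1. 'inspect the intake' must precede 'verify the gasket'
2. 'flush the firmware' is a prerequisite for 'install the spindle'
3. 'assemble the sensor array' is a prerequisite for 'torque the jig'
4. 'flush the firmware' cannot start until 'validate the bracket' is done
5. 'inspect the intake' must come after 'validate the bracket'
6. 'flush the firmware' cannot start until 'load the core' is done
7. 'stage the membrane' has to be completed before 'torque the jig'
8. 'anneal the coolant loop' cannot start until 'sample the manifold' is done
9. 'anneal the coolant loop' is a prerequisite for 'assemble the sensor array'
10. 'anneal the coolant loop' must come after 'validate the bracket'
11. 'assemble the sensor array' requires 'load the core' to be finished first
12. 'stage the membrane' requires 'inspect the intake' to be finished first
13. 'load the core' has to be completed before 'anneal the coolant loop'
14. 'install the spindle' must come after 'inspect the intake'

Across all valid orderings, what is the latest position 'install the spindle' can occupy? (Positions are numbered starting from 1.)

11

'install the spindle' has no required successors, so nothing stops it from going last (position 11).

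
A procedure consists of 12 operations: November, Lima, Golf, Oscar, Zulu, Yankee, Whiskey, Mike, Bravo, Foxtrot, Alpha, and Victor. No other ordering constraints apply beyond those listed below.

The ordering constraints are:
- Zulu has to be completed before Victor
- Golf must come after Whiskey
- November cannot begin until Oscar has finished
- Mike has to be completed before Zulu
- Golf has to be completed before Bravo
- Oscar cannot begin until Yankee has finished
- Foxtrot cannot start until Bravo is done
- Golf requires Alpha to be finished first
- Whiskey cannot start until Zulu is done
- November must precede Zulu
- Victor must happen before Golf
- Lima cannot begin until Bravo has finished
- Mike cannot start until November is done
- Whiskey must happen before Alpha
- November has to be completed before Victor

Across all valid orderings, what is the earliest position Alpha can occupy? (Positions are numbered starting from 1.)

7

The operations that are forced before Alpha, directly or transitively, are November, Oscar, Zulu, Yankee, Whiskey, Mike. That's 6 operations.
So at minimum 6 operations come before Alpha, putting Alpha no earlier than position 7. That position is achievable by scheduling exactly those predecessors first.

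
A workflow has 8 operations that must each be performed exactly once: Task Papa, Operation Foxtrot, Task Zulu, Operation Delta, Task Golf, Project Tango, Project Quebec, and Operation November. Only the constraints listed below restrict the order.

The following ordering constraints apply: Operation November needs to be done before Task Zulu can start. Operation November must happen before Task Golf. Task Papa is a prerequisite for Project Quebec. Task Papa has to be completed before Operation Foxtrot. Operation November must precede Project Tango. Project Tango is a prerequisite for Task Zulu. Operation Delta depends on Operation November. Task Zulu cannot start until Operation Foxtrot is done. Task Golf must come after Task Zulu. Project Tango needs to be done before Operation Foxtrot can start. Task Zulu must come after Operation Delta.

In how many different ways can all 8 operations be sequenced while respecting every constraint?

62

2 operations have no prerequisites (Task Papa, Operation November), so any of them could come first.
Enumerating by repeatedly choosing an available operation (one whose prerequisites are all placed) gives 62 distinct complete orderings.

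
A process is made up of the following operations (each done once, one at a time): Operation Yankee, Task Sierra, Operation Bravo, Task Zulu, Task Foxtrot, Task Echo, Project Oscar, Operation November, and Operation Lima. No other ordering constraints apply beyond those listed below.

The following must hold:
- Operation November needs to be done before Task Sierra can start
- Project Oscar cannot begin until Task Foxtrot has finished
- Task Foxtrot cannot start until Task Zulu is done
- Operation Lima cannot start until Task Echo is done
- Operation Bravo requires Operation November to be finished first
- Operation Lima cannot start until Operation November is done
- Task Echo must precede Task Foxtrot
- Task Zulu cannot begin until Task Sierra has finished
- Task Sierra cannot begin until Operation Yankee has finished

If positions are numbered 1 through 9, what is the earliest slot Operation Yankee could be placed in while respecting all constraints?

No constraint forces any other operation before Operation Yankee, so it can be placed first.

1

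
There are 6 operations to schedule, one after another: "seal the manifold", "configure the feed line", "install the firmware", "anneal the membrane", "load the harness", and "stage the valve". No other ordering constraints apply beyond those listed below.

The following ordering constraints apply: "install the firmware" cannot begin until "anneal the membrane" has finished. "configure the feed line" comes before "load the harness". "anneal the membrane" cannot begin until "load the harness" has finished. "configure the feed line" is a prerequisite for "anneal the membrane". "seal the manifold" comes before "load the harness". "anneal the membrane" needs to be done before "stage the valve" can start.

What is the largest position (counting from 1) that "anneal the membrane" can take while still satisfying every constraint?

4

Following every chain forward from "anneal the membrane", the operations that must come later are "install the firmware", "stage the valve" — 2 of them.
With 2 mandatory successors out of 6 operations total, the latest slot for "anneal the membrane" is 6−2 = 4, and it's reachable by doing all non-successors before "anneal the membrane".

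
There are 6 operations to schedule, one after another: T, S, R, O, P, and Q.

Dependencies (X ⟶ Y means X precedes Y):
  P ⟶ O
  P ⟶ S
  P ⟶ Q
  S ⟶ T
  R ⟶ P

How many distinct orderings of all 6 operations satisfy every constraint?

12

R is the only operation with nothing required before it, so every ordering starts there.
Counting all ways to extend the partial order to a total order gives 12.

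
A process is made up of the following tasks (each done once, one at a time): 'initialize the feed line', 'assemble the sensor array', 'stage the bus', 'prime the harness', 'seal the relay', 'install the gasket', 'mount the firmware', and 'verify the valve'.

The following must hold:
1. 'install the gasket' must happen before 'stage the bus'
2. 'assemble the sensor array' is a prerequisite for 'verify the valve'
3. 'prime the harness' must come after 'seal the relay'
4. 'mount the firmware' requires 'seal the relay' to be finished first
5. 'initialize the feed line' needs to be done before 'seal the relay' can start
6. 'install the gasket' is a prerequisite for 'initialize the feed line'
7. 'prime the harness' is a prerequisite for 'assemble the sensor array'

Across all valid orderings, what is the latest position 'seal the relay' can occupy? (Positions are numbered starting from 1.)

4

Every task that must follow 'seal the relay' has to come after it. Tracing all chains starting from 'seal the relay', those tasks are: 'assemble the sensor array', 'prime the harness', 'mount the firmware', 'verify the valve' — 4 in total.
So at least 4 tasks follow 'seal the relay', putting 'seal the relay' no later than position 4. That position is achievable by scheduling everything else first.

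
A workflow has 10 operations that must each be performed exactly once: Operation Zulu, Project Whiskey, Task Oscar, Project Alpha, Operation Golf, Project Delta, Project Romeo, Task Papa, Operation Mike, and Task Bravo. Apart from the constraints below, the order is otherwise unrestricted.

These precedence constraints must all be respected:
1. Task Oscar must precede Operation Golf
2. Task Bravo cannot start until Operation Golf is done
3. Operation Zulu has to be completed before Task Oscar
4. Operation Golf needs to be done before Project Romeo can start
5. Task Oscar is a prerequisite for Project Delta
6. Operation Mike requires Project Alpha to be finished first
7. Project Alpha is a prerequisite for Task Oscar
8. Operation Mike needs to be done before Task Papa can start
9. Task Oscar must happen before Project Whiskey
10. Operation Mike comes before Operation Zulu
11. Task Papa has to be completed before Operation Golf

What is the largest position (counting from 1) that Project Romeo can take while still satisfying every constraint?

10

Project Romeo has no required successors, so nothing stops it from going last (position 10).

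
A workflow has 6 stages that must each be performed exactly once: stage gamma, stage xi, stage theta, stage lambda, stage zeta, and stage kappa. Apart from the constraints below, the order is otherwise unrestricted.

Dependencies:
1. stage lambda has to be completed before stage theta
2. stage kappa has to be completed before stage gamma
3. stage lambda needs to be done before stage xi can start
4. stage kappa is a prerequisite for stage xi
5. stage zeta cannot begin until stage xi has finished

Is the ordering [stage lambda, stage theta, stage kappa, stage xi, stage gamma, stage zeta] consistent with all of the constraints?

Going through the constraints one by one, each required predecessor appears earlier in the sequence than its dependent — e.g. stage lambda (position 1) is before stage xi (position 4), as required.

Yes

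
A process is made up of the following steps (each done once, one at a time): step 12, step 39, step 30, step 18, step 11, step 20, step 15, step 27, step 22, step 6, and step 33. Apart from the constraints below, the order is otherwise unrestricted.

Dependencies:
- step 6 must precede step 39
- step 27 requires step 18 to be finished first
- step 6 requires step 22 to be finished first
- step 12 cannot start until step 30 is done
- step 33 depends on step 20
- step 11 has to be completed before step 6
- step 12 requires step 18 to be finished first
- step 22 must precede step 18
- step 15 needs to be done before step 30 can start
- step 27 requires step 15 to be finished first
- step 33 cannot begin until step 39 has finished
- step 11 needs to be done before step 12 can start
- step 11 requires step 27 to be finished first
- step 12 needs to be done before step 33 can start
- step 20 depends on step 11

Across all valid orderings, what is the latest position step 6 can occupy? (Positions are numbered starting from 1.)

Every step that must follow step 6 has to come after it. Tracing all chains starting from step 6, those steps are: step 39, step 33 — 2 in total.
So at least 2 steps follow step 6, putting step 6 no later than position 9. That position is achievable by scheduling everything else first.

9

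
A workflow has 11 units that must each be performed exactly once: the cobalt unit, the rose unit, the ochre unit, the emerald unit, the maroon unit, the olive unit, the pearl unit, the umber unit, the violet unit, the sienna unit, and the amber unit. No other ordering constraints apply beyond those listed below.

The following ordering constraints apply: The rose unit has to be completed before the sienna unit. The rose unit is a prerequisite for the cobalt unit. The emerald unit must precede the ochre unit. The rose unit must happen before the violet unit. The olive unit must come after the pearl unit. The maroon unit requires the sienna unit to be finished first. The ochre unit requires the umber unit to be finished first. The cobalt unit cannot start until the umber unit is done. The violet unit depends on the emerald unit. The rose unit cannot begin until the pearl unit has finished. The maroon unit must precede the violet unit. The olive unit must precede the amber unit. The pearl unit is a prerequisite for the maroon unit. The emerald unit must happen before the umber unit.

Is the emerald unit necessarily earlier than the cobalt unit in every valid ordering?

There is a constraint chain the emerald unit → the umber unit → the cobalt unit.
Hence the emerald unit necessarily comes before the cobalt unit.

Yes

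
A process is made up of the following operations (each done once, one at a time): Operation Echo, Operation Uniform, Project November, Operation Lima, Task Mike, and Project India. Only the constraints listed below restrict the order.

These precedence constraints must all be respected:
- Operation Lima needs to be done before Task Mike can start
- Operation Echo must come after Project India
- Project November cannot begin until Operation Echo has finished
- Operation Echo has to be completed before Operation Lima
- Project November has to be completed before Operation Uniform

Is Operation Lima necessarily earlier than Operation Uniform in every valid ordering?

Nothing in the constraints links Operation Lima and Operation Uniform; they are unordered relative to each other.
There exist valid orderings with Operation Uniform before Operation Lima, so Operation Lima is not required to come first.

No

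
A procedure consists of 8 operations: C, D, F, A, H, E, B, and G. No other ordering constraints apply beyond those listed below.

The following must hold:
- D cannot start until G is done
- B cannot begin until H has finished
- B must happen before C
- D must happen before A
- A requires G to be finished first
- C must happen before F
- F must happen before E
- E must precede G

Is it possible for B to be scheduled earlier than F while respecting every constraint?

The constraints force B before F, so yes — every valid ordering has B earlier.

Yes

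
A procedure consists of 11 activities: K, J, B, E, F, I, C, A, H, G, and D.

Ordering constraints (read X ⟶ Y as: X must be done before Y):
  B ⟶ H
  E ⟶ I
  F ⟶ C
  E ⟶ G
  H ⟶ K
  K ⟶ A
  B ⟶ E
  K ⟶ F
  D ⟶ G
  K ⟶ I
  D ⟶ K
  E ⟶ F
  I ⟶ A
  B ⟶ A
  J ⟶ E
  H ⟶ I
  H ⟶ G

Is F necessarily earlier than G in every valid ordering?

No

Nothing in the constraints links F and G; they are unordered relative to each other.
A valid ordering placing G before F exists, so the answer is no.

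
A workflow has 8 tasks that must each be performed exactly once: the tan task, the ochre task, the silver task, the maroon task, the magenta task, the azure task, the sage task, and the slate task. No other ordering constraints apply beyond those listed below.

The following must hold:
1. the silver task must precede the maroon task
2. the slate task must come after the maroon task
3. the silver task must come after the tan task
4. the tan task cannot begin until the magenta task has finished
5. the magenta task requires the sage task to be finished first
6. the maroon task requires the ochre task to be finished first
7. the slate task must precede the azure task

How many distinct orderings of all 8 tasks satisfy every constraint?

5

2 tasks have no prerequisites (the ochre task, the sage task), so any of them could come first.
Counting all ways to extend the partial order to a total order gives 5.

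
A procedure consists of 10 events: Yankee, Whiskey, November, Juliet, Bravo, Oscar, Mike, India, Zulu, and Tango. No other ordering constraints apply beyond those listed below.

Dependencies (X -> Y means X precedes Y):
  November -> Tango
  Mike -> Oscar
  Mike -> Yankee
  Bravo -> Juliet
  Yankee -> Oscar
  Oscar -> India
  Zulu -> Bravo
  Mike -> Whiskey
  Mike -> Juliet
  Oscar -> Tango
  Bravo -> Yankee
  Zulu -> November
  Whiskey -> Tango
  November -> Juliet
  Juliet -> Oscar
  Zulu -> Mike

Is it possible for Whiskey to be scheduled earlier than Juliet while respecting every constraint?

The constraints leave Whiskey and Juliet unordered relative to each other; nothing requires Juliet earlier.
That means at least one valid schedule has Whiskey before Juliet.

Yes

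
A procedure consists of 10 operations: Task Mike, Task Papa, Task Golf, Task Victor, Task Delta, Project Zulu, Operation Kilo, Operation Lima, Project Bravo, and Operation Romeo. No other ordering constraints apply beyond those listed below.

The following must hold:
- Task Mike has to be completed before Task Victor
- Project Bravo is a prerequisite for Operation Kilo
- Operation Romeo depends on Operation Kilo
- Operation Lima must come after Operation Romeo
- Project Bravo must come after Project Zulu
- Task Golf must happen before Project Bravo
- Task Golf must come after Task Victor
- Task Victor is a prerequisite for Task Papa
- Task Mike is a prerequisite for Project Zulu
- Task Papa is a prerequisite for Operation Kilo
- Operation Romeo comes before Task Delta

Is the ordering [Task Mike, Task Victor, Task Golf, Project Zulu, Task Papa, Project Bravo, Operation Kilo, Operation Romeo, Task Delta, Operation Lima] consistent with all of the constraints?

Checking each listed constraint against this order: for instance, Task Golf is in position 3 and Project Bravo in position 6, so that constraint holds — and the remaining constraints check out the same way.

Yes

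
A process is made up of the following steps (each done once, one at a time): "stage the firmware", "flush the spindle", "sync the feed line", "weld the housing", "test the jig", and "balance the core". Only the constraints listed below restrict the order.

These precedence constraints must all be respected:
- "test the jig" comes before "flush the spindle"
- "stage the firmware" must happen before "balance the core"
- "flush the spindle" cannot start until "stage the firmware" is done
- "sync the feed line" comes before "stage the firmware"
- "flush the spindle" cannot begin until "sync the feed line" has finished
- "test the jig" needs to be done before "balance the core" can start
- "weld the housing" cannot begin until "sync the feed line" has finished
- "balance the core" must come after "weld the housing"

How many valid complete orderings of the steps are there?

19

2 steps have no prerequisites ("sync the feed line", "test the jig"), so any of them could come first.
Systematically extending each partial ordering one step at a time and counting, there are 19 complete orderings.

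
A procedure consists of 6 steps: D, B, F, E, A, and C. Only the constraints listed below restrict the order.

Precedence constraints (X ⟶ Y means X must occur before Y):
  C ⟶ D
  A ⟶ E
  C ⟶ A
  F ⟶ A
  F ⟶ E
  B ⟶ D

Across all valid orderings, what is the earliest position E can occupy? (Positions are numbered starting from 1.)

The steps that are forced before E, directly or transitively, are F, A, C. That's 3 steps.
With 3 mandatory predecessors, the earliest E can sit is position 3+1 = 4, and placing just those 3 first achieves it.

4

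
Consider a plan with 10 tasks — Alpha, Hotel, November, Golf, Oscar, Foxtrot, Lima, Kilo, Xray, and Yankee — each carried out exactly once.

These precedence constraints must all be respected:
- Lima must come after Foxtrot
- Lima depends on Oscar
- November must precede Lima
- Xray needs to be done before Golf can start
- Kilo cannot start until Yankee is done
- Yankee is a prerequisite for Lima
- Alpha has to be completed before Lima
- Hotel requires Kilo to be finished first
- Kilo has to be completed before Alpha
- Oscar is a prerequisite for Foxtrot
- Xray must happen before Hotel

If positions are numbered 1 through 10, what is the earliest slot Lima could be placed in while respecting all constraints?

Working backwards through the constraints from Lima, its full set of required predecessors is Alpha, November, Oscar, Foxtrot, Kilo, Yankee — 6 of them.
With 6 mandatory predecessors, the earliest Lima can sit is position 6+1 = 7, and placing just those 6 first achieves it.

7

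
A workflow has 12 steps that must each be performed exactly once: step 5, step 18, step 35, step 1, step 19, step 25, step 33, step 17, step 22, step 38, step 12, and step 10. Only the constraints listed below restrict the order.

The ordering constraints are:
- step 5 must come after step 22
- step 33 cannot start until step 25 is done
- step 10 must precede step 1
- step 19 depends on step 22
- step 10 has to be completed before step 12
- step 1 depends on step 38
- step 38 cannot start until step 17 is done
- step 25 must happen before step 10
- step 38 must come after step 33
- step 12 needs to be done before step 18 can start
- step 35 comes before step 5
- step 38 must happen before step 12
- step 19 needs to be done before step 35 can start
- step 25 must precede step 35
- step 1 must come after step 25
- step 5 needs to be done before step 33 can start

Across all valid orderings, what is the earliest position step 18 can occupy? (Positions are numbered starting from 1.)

11

Working backwards through the constraints from step 18, its full set of required predecessors is step 5, step 35, step 19, step 25, step 33, step 17, step 22, step 38, step 12, step 10 — 10 of them.
With 10 mandatory predecessors, the earliest step 18 can sit is position 10+1 = 11, and placing just those 10 first achieves it.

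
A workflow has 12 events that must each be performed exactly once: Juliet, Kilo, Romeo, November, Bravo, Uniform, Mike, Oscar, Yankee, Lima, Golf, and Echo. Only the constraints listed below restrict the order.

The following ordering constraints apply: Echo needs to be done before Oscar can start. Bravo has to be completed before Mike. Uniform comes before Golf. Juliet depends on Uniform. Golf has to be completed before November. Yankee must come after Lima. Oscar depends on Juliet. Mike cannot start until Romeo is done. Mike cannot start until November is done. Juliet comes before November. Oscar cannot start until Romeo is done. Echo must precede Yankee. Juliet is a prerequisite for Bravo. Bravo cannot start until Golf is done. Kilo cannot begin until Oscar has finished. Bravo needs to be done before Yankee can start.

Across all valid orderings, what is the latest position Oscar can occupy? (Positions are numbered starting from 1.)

11

The only event forced after Oscar (directly or by a chain) is Kilo.
So at least 1 event follows Oscar, putting Oscar no later than position 11. That position is achievable by scheduling everything else first.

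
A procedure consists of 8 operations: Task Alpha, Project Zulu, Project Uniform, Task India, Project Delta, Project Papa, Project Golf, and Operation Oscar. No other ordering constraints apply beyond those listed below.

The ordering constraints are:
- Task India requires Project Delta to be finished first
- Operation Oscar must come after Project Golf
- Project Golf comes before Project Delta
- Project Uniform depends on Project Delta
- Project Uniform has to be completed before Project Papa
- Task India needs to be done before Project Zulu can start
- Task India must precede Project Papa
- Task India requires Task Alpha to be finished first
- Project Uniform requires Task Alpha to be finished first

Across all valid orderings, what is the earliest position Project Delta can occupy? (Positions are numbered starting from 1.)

The only operation forced before Project Delta (directly or transitively) is Project Golf.
So at minimum 1 operation comes before Project Delta, putting Project Delta no earlier than position 2. That position is achievable by scheduling exactly that predecessor first.

2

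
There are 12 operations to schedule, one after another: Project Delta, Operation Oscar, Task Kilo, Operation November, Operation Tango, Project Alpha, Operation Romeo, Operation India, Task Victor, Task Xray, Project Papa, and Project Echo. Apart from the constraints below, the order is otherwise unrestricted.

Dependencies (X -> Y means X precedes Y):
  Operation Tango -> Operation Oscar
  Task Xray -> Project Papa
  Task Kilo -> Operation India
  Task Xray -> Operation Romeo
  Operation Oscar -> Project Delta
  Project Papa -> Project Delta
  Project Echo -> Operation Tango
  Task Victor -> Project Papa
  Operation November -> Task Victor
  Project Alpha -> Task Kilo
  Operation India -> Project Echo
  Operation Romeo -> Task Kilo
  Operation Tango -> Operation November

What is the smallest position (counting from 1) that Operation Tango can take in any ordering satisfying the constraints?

Every operation that must precede Operation Tango has to come before it. Tracing all chains that end at Operation Tango, those operations are: Task Kilo, Project Alpha, Operation Romeo, Operation India, Task Xray, Project Echo — 6 in total.
With 6 mandatory predecessors, the earliest Operation Tango can sit is position 6+1 = 7, and placing just those 6 first achieves it.

7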